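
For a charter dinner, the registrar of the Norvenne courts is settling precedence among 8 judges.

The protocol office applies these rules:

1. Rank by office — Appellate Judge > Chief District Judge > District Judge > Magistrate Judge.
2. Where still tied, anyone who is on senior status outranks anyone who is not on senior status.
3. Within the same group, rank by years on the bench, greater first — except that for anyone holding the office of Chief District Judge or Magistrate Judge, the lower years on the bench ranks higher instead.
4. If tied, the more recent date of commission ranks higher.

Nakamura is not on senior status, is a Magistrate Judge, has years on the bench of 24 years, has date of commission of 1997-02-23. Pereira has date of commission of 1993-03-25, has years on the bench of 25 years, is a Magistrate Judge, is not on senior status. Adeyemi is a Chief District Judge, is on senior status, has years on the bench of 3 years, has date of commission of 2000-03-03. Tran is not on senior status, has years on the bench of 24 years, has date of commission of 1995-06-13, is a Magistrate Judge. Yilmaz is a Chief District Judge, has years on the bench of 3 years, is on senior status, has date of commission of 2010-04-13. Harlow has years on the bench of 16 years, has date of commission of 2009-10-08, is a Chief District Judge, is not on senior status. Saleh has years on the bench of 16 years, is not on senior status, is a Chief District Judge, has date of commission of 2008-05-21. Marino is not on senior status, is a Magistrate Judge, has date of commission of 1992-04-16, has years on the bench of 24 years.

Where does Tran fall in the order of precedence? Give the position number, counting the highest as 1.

By office: Yilmaz, Adeyemi, Harlow and Saleh (Chief District Judge); then Nakamura, Tran, Marino and Pereira (Magistrate Judge).
Among Yilmaz, Adeyemi, Harlow and Saleh, on senior status before not on senior status: Yilmaz and Adeyemi (on senior status) before Harlow and Saleh (not on senior status).
Yilmaz and Adeyemi both have years on the bench 3 years, so the next rule applies.
Among Yilmaz and Adeyemi, by date of commission (later first): Yilmaz (2010-04-13) before Adeyemi (2000-03-03).
Harlow and Saleh both have years on the bench 16 years, so the next rule applies.
Among Harlow and Saleh, by date of commission (later first): Harlow (2009-10-08) before Saleh (2008-05-21).
Nakamura, Tran, Marino and Pereira are each not on senior status, so the next rule applies.
Among Nakamura, Tran, Marino and Pereira, by years on the bench (lower first) (reversed rule for this group): Nakamura, Tran and Marino (24 years) before Pereira (25 years).
Among Nakamura, Tran and Marino, by date of commission (later first): Nakamura (1997-02-23) before Tran (1995-06-13) before Marino (1992-04-16).
Order: Yilmaz, Adeyemi, Harlow, Saleh, Nakamura, Tran, Marino, Pereira. So position 6.

6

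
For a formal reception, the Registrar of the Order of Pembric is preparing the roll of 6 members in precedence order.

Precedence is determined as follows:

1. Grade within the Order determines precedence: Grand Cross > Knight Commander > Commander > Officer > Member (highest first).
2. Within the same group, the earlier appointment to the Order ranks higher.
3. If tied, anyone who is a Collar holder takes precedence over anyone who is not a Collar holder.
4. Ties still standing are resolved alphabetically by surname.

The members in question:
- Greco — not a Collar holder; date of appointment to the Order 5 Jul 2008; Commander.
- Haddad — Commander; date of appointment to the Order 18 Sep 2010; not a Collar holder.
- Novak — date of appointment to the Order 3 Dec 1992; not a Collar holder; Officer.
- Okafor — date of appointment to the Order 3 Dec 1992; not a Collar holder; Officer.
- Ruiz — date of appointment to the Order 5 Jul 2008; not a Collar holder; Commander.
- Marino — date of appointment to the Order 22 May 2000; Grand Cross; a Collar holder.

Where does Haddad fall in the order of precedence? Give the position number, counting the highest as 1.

4

By grade within the Order: Marino (Grand Cross); then Greco, Ruiz and Haddad (Commander); then Novak and Okafor (Officer).
Among Greco, Ruiz and Haddad, by date of appointment to the Order (earlier first): Greco and Ruiz (5 Jul 2008) before Haddad (18 Sep 2010).
Greco and Ruiz are each not a Collar holder, so the next rule applies.
Among Greco and Ruiz, alphabetically by surname: Greco before Ruiz.
Novak and Okafor both have date of appointment to the Order 3 Dec 1992, so the next rule applies.
Novak and Okafor are each not a Collar holder, so the next rule applies.
Among Novak and Okafor, alphabetically by surname: Novak before Okafor.
Order: Marino, Greco, Ruiz, Haddad, Novak, Okafor. So position 4.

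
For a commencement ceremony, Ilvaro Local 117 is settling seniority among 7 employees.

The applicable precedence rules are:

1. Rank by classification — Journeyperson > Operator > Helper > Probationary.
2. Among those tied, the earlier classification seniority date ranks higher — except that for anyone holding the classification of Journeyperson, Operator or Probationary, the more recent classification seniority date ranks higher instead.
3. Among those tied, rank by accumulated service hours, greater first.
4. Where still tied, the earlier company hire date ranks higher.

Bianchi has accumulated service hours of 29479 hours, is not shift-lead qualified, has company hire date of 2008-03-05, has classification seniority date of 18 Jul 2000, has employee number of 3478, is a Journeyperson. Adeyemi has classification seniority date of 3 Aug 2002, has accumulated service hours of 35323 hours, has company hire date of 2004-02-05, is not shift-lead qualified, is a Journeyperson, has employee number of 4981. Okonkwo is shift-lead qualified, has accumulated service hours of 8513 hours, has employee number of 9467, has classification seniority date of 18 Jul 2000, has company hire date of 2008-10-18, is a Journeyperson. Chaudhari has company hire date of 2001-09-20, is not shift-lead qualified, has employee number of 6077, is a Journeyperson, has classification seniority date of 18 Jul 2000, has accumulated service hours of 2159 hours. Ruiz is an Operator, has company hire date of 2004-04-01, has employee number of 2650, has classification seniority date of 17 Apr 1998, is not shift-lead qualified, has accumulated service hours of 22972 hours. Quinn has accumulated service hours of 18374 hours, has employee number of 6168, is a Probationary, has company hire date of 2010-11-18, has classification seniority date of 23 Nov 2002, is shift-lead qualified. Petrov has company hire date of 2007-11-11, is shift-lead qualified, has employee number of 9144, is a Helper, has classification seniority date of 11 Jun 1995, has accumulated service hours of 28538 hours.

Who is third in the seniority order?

By classification: Adeyemi, Bianchi, Okonkwo and Chaudhari (Journeyperson); then Ruiz (Operator); then Petrov (Helper); then Quinn (Probationary).
Among Adeyemi, Bianchi, Okonkwo and Chaudhari, by classification seniority date (later first) (reversed rule for this group): Adeyemi (3 Aug 2002) before Bianchi, Okonkwo and Chaudhari (18 Jul 2000).
Among Bianchi, Okonkwo and Chaudhari, by accumulated service hours (higher first): Bianchi (29479 hours) before Okonkwo (8513 hours) before Chaudhari (2159 hours).
Order: Adeyemi, Bianchi, Okonkwo, Chaudhari, Ruiz, Petrov, Quinn.

Okonkwo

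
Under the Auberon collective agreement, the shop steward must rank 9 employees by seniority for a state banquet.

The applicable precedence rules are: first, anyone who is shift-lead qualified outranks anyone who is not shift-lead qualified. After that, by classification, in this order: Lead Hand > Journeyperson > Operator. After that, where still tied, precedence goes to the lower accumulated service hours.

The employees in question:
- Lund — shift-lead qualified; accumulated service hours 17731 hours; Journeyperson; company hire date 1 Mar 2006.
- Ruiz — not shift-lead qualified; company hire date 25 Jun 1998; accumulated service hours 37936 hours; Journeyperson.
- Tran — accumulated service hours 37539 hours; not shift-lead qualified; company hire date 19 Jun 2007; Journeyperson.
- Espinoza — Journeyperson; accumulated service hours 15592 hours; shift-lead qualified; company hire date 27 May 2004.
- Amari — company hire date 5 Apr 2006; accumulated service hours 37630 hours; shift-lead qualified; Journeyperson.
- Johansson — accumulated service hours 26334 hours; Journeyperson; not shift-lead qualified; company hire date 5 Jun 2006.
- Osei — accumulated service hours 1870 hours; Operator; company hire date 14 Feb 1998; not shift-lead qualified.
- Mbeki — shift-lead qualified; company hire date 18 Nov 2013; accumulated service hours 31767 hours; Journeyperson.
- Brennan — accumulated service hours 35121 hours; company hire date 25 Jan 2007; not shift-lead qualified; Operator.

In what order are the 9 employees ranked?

By the first rule: Espinoza, Lund, Mbeki and Amari (each shift-lead qualified); then Johansson, Tran, Ruiz, Osei and Brennan (each not shift-lead qualified).
Espinoza, Lund, Mbeki and Amari are each Journeyperson, so the next rule applies.
Among Espinoza, Lund, Mbeki and Amari, by accumulated service hours (lower first): Espinoza (15592 hours) before Lund (17731 hours) before Mbeki (31767 hours) before Amari (37630 hours).
Among Johansson, Tran, Ruiz, Osei and Brennan, by classification: Johansson, Tran and Ruiz (Journeyperson) before Osei and Brennan (Operator).
Among Johansson, Tran and Ruiz, by accumulated service hours (lower first): Johansson (26334 hours) before Tran (37539 hours) before Ruiz (37936 hours).
Among Osei and Brennan, by accumulated service hours (lower first): Osei (1870 hours) before Brennan (35121 hours).
Full order: Espinoza, Lund, Mbeki, Amari, Johansson, Tran, Ruiz, Osei, Brennan.

Espinoza, Lund, Mbeki, Amari, Johansson, Tran, Ruiz, Osei, Brennan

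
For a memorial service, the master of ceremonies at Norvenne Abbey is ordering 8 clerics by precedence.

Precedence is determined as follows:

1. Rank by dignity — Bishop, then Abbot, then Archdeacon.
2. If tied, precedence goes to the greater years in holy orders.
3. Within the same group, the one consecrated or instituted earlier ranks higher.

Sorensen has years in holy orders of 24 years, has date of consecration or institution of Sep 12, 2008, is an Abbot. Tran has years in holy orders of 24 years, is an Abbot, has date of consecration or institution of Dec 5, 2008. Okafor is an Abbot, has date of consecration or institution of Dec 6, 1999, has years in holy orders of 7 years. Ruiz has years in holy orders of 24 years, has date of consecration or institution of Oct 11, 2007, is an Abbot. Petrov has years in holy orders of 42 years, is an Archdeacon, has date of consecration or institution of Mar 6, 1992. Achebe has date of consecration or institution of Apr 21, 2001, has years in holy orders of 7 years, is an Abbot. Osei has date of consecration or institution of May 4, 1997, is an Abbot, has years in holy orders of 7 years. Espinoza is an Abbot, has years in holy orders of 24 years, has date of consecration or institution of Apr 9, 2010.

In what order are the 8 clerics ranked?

Ruiz, Sorensen, Tran, Espinoza, Osei, Okafor, Achebe, Petrov

By dignity: Ruiz, Sorensen, Tran, Espinoza, Osei, Okafor and Achebe (Abbot); then Petrov (Archdeacon).
Among Ruiz, Sorensen, Tran, Espinoza, Osei, Okafor and Achebe, by years in holy orders (higher first): Ruiz, Sorensen, Tran and Espinoza (24 years) before Osei, Okafor and Achebe (7 years).
Among Ruiz, Sorensen, Tran and Espinoza, by date of consecration or institution (earlier first): Ruiz (Oct 11, 2007) before Sorensen (Sep 12, 2008) before Tran (Dec 5, 2008) before Espinoza (Apr 9, 2010).
Among Osei, Okafor and Achebe, by date of consecration or institution (earlier first): Osei (May 4, 1997) before Okafor (Dec 6, 1999) before Achebe (Apr 21, 2001).
Full order: Ruiz, Sorensen, Tran, Espinoza, Osei, Okafor, Achebe, Petrov.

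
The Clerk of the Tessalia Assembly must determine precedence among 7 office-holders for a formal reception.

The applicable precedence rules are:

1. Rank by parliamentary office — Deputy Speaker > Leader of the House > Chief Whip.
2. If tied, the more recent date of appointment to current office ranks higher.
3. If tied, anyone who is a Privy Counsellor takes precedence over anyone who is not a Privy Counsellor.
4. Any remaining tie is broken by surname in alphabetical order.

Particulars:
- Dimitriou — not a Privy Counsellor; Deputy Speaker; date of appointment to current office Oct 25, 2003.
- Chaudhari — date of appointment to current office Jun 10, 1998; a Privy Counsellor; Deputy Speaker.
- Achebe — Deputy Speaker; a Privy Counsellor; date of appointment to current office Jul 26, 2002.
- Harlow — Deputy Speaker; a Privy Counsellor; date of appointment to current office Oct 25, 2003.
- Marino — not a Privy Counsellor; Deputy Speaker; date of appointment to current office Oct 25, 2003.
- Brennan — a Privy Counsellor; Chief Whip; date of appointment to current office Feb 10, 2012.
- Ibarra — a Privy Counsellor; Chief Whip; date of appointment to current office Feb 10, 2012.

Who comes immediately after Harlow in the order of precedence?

Dimitriou

By parliamentary office: Harlow, Dimitriou, Marino, Achebe and Chaudhari (Deputy Speaker); then Brennan and Ibarra (Chief Whip).
Among Harlow, Dimitriou, Marino, Achebe and Chaudhari, by date of appointment to current office (later first): Harlow, Dimitriou and Marino (Oct 25, 2003) before Achebe (Jul 26, 2002) before Chaudhari (Jun 10, 1998).
Among Harlow, Dimitriou and Marino, a Privy Counsellor before not a Privy Counsellor: Harlow (a Privy Counsellor) before Dimitriou and Marino (not a Privy Counsellor).
Among Dimitriou and Marino, alphabetically by surname: Dimitriou before Marino.
Brennan and Ibarra both have date of appointment to current office Feb 10, 2012, so the next rule applies.
Brennan and Ibarra are each a Privy Counsellor, so the next rule applies.
Among Brennan and Ibarra, alphabetically by surname: Brennan before Ibarra.
Order: Harlow, Dimitriou, Marino, Achebe, Chaudhari, Brennan, Ibarra.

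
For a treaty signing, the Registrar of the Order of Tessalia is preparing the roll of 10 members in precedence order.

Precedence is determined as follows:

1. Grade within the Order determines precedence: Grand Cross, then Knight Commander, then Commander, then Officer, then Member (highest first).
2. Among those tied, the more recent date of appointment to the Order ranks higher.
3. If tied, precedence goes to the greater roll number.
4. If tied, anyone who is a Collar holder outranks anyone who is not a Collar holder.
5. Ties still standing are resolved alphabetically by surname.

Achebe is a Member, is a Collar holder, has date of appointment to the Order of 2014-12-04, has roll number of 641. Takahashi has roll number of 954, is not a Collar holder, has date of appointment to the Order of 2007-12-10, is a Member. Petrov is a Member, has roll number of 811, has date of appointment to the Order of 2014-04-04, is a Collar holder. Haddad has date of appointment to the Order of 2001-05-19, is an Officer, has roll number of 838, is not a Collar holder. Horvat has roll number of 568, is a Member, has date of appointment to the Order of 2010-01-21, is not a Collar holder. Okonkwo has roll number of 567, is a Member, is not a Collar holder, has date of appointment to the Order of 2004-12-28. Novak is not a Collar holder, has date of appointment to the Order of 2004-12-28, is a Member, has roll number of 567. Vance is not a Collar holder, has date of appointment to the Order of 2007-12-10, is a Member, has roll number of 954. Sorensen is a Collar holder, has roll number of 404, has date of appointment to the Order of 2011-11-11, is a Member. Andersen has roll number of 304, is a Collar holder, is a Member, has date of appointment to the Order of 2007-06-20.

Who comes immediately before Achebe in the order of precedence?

By grade within the Order: Haddad (Officer); then Achebe, Petrov, Sorensen, Horvat, Takahashi, Vance, Andersen, Novak and Okonkwo (Member).
Among Achebe, Petrov, Sorensen, Horvat, Takahashi, Vance, Andersen, Novak and Okonkwo, by date of appointment to the Order (later first): Achebe (2014-12-04) before Petrov (2014-04-04) before Sorensen (2011-11-11) before Horvat (2010-01-21) before Takahashi and Vance (2007-12-10) before Andersen (2007-06-20) before Novak and Okonkwo (2004-12-28).
Takahashi and Vance both have roll number 954, so the next rule applies.
Takahashi and Vance are each not a Collar holder, so the next rule applies.
Among Takahashi and Vance, alphabetically by surname: Takahashi before Vance.
Novak and Okonkwo both have roll number 567, so the next rule applies.
Novak and Okonkwo are each not a Collar holder, so the next rule applies.
Among Novak and Okonkwo, alphabetically by surname: Novak before Okonkwo.
Order: Haddad, Achebe, Petrov, Sorensen, Horvat, Takahashi, Vance, Andersen, Novak, Okonkwo.

Haddad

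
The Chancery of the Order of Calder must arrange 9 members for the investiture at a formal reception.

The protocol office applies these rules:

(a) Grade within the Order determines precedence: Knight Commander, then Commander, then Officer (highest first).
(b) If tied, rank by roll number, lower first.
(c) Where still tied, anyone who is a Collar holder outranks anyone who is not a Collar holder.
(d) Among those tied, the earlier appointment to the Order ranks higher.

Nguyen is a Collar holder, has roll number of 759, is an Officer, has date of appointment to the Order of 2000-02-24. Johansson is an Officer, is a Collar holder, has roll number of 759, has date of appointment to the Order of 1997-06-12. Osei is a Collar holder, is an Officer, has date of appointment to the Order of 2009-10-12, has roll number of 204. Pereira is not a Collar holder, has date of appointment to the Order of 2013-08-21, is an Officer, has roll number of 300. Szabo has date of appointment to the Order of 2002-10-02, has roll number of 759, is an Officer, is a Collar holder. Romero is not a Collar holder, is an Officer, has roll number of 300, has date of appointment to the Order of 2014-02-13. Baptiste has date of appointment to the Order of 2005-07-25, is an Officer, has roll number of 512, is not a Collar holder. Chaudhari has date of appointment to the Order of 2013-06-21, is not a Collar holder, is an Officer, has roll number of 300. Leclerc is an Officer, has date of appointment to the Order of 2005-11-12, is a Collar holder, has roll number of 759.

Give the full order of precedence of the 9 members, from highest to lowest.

Osei, Chaudhari, Pereira, Romero, Baptiste, Johansson, Nguyen, Szabo, Leclerc

By grade within the Order: Osei, Chaudhari, Pereira, Romero, Baptiste, Johansson, Nguyen, Szabo and Leclerc (Officer).
Among Osei, Chaudhari, Pereira, Romero, Baptiste, Johansson, Nguyen, Szabo and Leclerc, by roll number (lower first): Osei (204) before Chaudhari, Pereira and Romero (300) before Baptiste (512) before Johansson, Nguyen, Szabo and Leclerc (759).
Chaudhari, Pereira and Romero are each not a Collar holder, so the next rule applies.
Among Chaudhari, Pereira and Romero, by date of appointment to the Order (earlier first): Chaudhari (2013-06-21) before Pereira (2013-08-21) before Romero (2014-02-13).
Johansson, Nguyen, Szabo and Leclerc are each a Collar holder, so the next rule applies.
Among Johansson, Nguyen, Szabo and Leclerc, by date of appointment to the Order (earlier first): Johansson (1997-06-12) before Nguyen (2000-02-24) before Szabo (2002-10-02) before Leclerc (2005-11-12).
Full order: Osei, Chaudhari, Pereira, Romero, Baptiste, Johansson, Nguyen, Szabo, Leclerc.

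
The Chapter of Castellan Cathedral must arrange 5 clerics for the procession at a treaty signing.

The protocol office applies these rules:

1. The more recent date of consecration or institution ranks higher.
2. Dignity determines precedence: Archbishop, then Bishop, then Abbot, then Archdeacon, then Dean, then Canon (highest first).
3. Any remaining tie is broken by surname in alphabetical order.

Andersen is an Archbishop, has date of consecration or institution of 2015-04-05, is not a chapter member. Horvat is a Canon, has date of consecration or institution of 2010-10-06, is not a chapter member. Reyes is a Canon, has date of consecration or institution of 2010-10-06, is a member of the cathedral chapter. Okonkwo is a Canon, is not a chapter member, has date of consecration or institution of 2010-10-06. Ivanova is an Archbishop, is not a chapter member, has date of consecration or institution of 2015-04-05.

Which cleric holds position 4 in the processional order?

By date of consecration or institution (later first): Andersen and Ivanova (both 2015-04-05); then Horvat, Okonkwo and Reyes (each 2010-10-06).
Andersen and Ivanova are each Archbishop, so the next rule applies.
Among Andersen and Ivanova, alphabetically by surname: Andersen before Ivanova.
Horvat, Okonkwo and Reyes are each Canon, so the next rule applies.
Among Horvat, Okonkwo and Reyes, alphabetically by surname: Horvat before Okonkwo before Reyes.
Order: Andersen, Ivanova, Horvat, Okonkwo, Reyes.

Okonkwo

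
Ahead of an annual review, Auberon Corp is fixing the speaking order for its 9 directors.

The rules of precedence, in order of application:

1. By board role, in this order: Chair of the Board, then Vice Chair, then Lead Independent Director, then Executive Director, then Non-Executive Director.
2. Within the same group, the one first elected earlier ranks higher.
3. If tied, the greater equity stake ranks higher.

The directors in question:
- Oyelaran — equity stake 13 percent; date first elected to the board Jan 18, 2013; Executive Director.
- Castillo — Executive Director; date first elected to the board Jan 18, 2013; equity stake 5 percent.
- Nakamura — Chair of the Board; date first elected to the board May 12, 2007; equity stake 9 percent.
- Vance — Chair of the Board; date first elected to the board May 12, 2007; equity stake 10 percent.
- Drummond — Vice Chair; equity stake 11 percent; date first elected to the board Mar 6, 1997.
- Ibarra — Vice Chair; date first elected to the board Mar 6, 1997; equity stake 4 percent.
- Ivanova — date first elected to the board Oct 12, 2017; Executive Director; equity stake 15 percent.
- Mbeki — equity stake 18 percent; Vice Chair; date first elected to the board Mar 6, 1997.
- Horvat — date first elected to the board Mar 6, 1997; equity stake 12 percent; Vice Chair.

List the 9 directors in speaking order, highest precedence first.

Vance, Nakamura, Mbeki, Horvat, Drummond, Ibarra, Oyelaran, Castillo, Ivanova

By board role: Vance and Nakamura (Chair of the Board); then Mbeki, Horvat, Drummond and Ibarra (Vice Chair); then Oyelaran, Castillo and Ivanova (Executive Director).
Vance and Nakamura both have date first elected to the board May 12, 2007, so the next rule applies.
Among Vance and Nakamura, by equity stake (higher first): Vance (10 percent) before Nakamura (9 percent).
Mbeki, Horvat, Drummond and Ibarra all have date first elected to the board Mar 6, 1997, so the next rule applies.
Among Mbeki, Horvat, Drummond and Ibarra, by equity stake (higher first): Mbeki (18 percent) before Horvat (12 percent) before Drummond (11 percent) before Ibarra (4 percent).
Among Oyelaran, Castillo and Ivanova, by date first elected to the board (earlier first): Oyelaran and Castillo (Jan 18, 2013) before Ivanova (Oct 12, 2017).
Among Oyelaran and Castillo, by equity stake (higher first): Oyelaran (13 percent) before Castillo (5 percent).
Full order: Vance, Nakamura, Mbeki, Horvat, Drummond, Ibarra, Oyelaran, Castillo, Ivanova.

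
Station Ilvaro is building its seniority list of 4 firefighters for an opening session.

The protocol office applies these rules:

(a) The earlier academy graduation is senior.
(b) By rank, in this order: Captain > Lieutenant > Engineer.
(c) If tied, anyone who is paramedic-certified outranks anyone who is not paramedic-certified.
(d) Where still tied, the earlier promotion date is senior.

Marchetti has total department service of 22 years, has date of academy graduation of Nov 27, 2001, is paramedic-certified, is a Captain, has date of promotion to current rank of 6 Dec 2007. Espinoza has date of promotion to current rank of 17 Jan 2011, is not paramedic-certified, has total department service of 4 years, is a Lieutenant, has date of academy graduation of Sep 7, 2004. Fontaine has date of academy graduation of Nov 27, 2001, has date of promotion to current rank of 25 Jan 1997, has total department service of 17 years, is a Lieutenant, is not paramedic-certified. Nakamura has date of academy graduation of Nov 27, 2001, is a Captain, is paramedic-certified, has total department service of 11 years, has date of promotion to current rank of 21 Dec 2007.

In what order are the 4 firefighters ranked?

Marchetti, Nakamura, Fontaine, Espinoza

By date of academy graduation (earlier first): Marchetti, Nakamura and Fontaine (each Nov 27, 2001); then Espinoza (Sep 7, 2004).
Among Marchetti, Nakamura and Fontaine, by rank: Marchetti and Nakamura (Captain) before Fontaine (Lieutenant).
Marchetti and Nakamura are each paramedic-certified, so the next rule applies.
Among Marchetti and Nakamura, by date of promotion to current rank (earlier first): Marchetti (6 Dec 2007) before Nakamura (21 Dec 2007).
Full order: Marchetti, Nakamura, Fontaine, Espinoza.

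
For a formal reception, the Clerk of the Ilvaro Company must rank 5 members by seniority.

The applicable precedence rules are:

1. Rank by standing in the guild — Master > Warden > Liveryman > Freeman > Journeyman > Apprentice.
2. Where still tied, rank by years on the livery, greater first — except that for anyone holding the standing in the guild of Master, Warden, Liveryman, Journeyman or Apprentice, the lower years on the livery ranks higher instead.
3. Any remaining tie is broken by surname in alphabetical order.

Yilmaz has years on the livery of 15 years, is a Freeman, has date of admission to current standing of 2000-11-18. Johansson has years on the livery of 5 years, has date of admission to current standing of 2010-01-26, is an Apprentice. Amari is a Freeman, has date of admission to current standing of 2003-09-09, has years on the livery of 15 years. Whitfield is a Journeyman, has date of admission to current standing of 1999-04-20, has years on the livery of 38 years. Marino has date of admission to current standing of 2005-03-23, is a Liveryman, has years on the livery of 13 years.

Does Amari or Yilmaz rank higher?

By standing in the guild: Marino (Liveryman); then Amari and Yilmaz (Freeman); then Whitfield (Journeyman); then Johansson (Apprentice).
Amari and Yilmaz both have years on the livery 15 years, so the next rule applies.
Among Amari and Yilmaz, alphabetically by surname: Amari before Yilmaz.
So Amari takes precedence.

Amari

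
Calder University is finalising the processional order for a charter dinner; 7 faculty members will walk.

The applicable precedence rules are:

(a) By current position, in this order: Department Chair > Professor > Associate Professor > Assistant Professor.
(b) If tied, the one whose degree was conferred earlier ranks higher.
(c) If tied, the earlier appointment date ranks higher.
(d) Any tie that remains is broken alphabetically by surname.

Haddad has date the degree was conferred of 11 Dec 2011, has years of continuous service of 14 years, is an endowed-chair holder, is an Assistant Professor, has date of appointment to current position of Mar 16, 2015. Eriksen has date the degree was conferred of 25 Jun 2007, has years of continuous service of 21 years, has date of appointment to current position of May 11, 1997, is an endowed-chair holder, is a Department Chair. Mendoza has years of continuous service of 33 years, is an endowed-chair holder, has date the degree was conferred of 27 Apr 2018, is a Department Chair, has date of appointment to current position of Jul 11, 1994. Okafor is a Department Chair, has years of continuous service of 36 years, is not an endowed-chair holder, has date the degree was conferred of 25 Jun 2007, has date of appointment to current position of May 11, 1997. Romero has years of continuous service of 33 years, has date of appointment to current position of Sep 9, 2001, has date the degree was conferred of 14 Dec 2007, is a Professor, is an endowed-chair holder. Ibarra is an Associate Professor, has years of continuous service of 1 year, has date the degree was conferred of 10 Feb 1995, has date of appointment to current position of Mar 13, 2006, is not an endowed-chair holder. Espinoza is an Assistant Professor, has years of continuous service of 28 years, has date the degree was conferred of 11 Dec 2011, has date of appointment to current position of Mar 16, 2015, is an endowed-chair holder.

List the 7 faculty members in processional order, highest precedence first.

By current position: Eriksen, Okafor and Mendoza (Department Chair); then Romero (Professor); then Ibarra (Associate Professor); then Espinoza and Haddad (Assistant Professor).
Among Eriksen, Okafor and Mendoza, by date the degree was conferred (earlier first): Eriksen and Okafor (25 Jun 2007) before Mendoza (27 Apr 2018).
Eriksen and Okafor both have date of appointment to current position May 11, 1997, so the next rule applies.
Among Eriksen and Okafor, alphabetically by surname: Eriksen before Okafor.
Espinoza and Haddad both have date the degree was conferred 11 Dec 2011, so the next rule applies.
Espinoza and Haddad both have date of appointment to current position Mar 16, 2015, so the next rule applies.
Among Espinoza and Haddad, alphabetically by surname: Espinoza before Haddad.
Full order: Eriksen, Okafor, Mendoza, Romero, Ibarra, Espinoza, Haddad.

Eriksen, Okafor, Mendoza, Romero, Ibarra, Espinoza, Haddad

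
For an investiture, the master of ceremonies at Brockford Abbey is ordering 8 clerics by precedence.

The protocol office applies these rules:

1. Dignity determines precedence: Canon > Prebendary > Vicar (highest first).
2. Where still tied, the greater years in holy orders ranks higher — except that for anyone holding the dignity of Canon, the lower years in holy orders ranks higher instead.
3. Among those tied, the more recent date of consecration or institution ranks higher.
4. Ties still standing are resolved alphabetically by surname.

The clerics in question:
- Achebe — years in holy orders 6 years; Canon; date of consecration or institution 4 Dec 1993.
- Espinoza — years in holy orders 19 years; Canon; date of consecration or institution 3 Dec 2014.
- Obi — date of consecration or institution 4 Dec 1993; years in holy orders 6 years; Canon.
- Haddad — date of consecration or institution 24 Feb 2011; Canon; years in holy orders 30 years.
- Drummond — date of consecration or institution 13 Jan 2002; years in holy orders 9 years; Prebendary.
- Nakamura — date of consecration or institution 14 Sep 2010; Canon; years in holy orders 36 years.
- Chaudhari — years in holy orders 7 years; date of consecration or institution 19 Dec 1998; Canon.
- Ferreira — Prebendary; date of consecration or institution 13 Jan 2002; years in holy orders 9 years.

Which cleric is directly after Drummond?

By dignity: Achebe, Obi, Chaudhari, Espinoza, Haddad and Nakamura (Canon); then Drummond and Ferreira (Prebendary).
Among Achebe, Obi, Chaudhari, Espinoza, Haddad and Nakamura, by years in holy orders (lower first) (reversed rule for this group): Achebe and Obi (6 years) before Chaudhari (7 years) before Espinoza (19 years) before Haddad (30 years) before Nakamura (36 years).
Achebe and Obi both have date of consecration or institution 4 Dec 1993, so the next rule applies.
Among Achebe and Obi, alphabetically by surname: Achebe before Obi.
Drummond and Ferreira both have years in holy orders 9 years, so the next rule applies.
Drummond and Ferreira both have date of consecration or institution 13 Jan 2002, so the next rule applies.
Among Drummond and Ferreira, alphabetically by surname: Drummond before Ferreira.
Order: Achebe, Obi, Chaudhari, Espinoza, Haddad, Nakamura, Drummond, Ferreira.

Ferreira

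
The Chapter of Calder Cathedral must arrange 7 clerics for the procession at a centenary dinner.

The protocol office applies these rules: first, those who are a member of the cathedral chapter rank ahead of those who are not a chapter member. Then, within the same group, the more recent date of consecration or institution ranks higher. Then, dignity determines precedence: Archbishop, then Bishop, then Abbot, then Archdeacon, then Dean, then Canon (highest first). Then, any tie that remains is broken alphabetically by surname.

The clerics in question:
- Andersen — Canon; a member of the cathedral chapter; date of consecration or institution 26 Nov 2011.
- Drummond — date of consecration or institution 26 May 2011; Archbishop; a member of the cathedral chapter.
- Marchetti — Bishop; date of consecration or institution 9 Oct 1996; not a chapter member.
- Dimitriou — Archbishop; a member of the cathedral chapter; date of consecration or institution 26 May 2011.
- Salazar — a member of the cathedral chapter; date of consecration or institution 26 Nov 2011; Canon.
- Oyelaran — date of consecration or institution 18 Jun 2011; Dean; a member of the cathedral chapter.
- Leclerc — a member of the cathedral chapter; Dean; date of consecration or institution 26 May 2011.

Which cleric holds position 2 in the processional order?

By the first rule: Andersen, Salazar, Oyelaran, Dimitriou, Drummond and Leclerc (each a member of the cathedral chapter); then Marchetti (not a chapter member).
Among Andersen, Salazar, Oyelaran, Dimitriou, Drummond and Leclerc, by date of consecration or institution (later first): Andersen and Salazar (26 Nov 2011) before Oyelaran (18 Jun 2011) before Dimitriou, Drummond and Leclerc (26 May 2011).
Andersen and Salazar are each Canon, so the next rule applies.
Among Andersen and Salazar, alphabetically by surname: Andersen before Salazar.
Among Dimitriou, Drummond and Leclerc, by dignity: Dimitriou and Drummond (Archbishop) before Leclerc (Dean).
Among Dimitriou and Drummond, alphabetically by surname: Dimitriou before Drummond.
Order: Andersen, Salazar, Oyelaran, Dimitriou, Drummond, Leclerc, Marchetti.

Salazar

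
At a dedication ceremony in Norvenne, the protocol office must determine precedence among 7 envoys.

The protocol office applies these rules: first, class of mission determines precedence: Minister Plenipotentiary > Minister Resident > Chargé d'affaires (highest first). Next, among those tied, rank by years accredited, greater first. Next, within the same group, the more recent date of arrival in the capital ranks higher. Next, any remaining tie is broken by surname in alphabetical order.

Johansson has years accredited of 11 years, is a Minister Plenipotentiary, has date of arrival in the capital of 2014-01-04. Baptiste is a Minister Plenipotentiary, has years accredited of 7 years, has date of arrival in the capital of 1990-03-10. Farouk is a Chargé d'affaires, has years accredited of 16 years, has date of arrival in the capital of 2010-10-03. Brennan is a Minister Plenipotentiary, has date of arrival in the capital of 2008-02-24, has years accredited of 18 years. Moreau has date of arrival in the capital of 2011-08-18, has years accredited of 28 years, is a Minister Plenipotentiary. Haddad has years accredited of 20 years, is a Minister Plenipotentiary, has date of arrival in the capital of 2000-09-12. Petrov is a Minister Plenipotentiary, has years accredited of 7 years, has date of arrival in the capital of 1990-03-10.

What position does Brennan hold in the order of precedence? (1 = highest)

3

By class of mission: Moreau, Haddad, Brennan, Johansson, Baptiste and Petrov (Minister Plenipotentiary); then Farouk (Chargé d'affaires).
Among Moreau, Haddad, Brennan, Johansson, Baptiste and Petrov, by years accredited (higher first): Moreau (28 years) before Haddad (20 years) before Brennan (18 years) before Johansson (11 years) before Baptiste and Petrov (7 years).
Baptiste and Petrov both have date of arrival in the capital 1990-03-10, so the next rule applies.
Among Baptiste and Petrov, alphabetically by surname: Baptiste before Petrov.
Order: Moreau, Haddad, Brennan, Johansson, Baptiste, Petrov, Farouk. So position 3.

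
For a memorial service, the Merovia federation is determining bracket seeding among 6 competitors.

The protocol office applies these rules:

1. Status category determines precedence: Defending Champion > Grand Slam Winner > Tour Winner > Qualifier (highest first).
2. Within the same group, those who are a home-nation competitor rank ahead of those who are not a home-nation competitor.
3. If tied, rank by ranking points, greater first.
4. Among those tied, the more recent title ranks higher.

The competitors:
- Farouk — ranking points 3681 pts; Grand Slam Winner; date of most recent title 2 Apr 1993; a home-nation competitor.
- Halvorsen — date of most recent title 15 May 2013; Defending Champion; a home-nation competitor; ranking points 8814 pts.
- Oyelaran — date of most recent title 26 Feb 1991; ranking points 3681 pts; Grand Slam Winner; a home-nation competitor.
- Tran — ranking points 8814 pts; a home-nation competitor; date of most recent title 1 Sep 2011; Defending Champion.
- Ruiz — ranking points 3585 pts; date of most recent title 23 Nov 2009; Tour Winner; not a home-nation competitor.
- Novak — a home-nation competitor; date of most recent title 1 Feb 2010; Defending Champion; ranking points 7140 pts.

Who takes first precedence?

By status category: Halvorsen, Tran and Novak (Defending Champion); then Farouk and Oyelaran (Grand Slam Winner); then Ruiz (Tour Winner).
Halvorsen, Tran and Novak are each a home-nation competitor, so the next rule applies.
Among Halvorsen, Tran and Novak, by ranking points (higher first): Halvorsen and Tran (8814 pts) before Novak (7140 pts).
Among Halvorsen and Tran, by date of most recent title (later first): Halvorsen (15 May 2013) before Tran (1 Sep 2011).
Farouk and Oyelaran are each a home-nation competitor, so the next rule applies.
Farouk and Oyelaran both have ranking points 3681 pts, so the next rule applies.
Among Farouk and Oyelaran, by date of most recent title (later first): Farouk (2 Apr 1993) before Oyelaran (26 Feb 1991).
Order: Halvorsen, Tran, Novak, Farouk, Oyelaran, Ruiz.

Halvorsen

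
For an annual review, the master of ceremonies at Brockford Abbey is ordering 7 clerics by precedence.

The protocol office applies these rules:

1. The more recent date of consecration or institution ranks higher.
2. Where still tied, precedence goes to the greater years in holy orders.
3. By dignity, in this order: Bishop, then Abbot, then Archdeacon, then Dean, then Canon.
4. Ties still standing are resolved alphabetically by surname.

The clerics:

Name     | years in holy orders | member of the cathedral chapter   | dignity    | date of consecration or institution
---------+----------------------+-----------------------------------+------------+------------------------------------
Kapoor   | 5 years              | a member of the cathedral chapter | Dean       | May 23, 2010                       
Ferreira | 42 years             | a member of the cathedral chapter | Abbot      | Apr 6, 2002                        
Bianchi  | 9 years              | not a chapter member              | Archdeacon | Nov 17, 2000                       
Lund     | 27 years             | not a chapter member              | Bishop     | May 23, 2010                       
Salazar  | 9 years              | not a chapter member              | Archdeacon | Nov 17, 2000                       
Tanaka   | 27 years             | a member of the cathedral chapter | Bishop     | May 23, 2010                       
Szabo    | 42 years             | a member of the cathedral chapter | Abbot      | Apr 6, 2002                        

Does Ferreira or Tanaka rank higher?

By date of consecration or institution (later first): Lund, Tanaka and Kapoor (each May 23, 2010); then Ferreira and Szabo (both Apr 6, 2002); then Bianchi and Salazar (both Nov 17, 2000).
Among Lund, Tanaka and Kapoor, by years in holy orders (higher first): Lund and Tanaka (27 years) before Kapoor (5 years).
Lund and Tanaka are each Bishop, so the next rule applies.
Among Lund and Tanaka, alphabetically by surname: Lund before Tanaka.
Ferreira and Szabo both have years in holy orders 42 years, so the next rule applies.
Ferreira and Szabo are each Abbot, so the next rule applies.
Among Ferreira and Szabo, alphabetically by surname: Ferreira before Szabo.
Bianchi and Salazar both have years in holy orders 9 years, so the next rule applies.
Bianchi and Salazar are each Archdeacon, so the next rule applies.
Among Bianchi and Salazar, alphabetically by surname: Bianchi before Salazar.
So Tanaka takes precedence.

Tanaka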